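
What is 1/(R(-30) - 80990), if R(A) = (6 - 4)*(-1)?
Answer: -1/80992 ≈ -1.2347e-5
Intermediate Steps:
R(A) = -2 (R(A) = 2*(-1) = -2)
1/(R(-30) - 80990) = 1/(-2 - 80990) = 1/(-80992) = -1/80992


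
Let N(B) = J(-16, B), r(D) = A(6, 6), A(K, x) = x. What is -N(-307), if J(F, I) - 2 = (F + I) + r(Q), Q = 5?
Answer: 315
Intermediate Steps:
r(D) = 6
J(F, I) = 8 + F + I (J(F, I) = 2 + ((F + I) + 6) = 2 + (6 + F + I) = 8 + F + I)
N(B) = -8 + B (N(B) = 8 - 16 + B = -8 + B)
-N(-307) = -(-8 - 307) = -1*(-315) = 315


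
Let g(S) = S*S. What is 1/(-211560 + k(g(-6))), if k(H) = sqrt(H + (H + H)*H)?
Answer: -17630/3729802581 - sqrt(73)/7459605162 ≈ -4.7279e-6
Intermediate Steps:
g(S) = S**2
k(H) = sqrt(H + 2*H**2) (k(H) = sqrt(H + (2*H)*H) = sqrt(H + 2*H**2))
1/(-211560 + k(g(-6))) = 1/(-211560 + sqrt((-6)**2*(1 + 2*(-6)**2))) = 1/(-211560 + sqrt(36*(1 + 2*36))) = 1/(-211560 + sqrt(36*(1 + 72))) = 1/(-211560 + sqrt(36*73)) = 1/(-211560 + sqrt(2628)) = 1/(-211560 + 6*sqrt(73))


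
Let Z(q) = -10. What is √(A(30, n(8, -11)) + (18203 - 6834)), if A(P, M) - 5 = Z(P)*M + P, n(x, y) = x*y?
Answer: 2*√3071 ≈ 110.83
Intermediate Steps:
A(P, M) = 5 + P - 10*M (A(P, M) = 5 + (-10*M + P) = 5 + (P - 10*M) = 5 + P - 10*M)
√(A(30, n(8, -11)) + (18203 - 6834)) = √((5 + 30 - 80*(-11)) + (18203 - 6834)) = √((5 + 30 - 10*(-88)) + 11369) = √((5 + 30 + 880) + 11369) = √(915 + 11369) = √12284 = 2*√3071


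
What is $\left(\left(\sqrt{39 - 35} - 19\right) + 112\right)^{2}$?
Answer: $9025$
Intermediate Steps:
$\left(\left(\sqrt{39 - 35} - 19\right) + 112\right)^{2} = \left(\left(\sqrt{4} - 19\right) + 112\right)^{2} = \left(\left(2 - 19\right) + 112\right)^{2} = \left(-17 + 112\right)^{2} = 95^{2} = 9025$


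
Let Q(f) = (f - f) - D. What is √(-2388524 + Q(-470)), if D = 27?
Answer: I*√2388551 ≈ 1545.5*I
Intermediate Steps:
Q(f) = -27 (Q(f) = (f - f) - 1*27 = 0 - 27 = -27)
√(-2388524 + Q(-470)) = √(-2388524 - 27) = √(-2388551) = I*√2388551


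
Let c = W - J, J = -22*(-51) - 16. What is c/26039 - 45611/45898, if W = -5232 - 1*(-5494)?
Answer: -1226402741/1195138022 ≈ -1.0262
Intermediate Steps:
W = 262 (W = -5232 + 5494 = 262)
J = 1106 (J = 1122 - 16 = 1106)
c = -844 (c = 262 - 1*1106 = 262 - 1106 = -844)
c/26039 - 45611/45898 = -844/26039 - 45611/45898 = -1226402741/1195138022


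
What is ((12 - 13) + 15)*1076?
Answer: 15064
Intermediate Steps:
((12 - 13) + 15)*1076 = (-1 + 15)*1076 = 14*1076 = 15064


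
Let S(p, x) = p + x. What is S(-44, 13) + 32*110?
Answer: 3489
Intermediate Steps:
S(-44, 13) + 32*110 = (-44 + 13) + 32*110 = -31 + 3520 = 3489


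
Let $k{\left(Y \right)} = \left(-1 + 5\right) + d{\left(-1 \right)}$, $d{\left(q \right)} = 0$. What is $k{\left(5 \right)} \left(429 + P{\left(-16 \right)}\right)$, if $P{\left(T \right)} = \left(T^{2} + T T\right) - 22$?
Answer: $3676$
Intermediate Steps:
$P{\left(T \right)} = -22 + 2 T^{2}$ ($P{\left(T \right)} = \left(T^{2} + T^{2}\right) - 22 = 2 T^{2} - 22 = -22 + 2 T^{2}$)
$k{\left(Y \right)} = 4$ ($k{\left(Y \right)} = \left(-1 + 5\right) + 0 = 4 + 0 = 4$)
$k{\left(5 \right)} \left(429 + P{\left(-16 \right)}\right) = 4 \left(429 - \left(22 - 2 \left(-16\right)^{2}\right)\right) = 4 \left(429 + \left(-22 + 2 \cdot 256\right)\right) = 4 \left(429 + \left(-22 + 512\right)\right) = 4 \left(429 + 490\right) = 4 \cdot 919 = 3676$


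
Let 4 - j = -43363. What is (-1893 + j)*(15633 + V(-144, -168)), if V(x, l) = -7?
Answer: 648072724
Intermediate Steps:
j = 43367 (j = 4 - 1*(-43363) = 4 + 43363 = 43367)
(-1893 + j)*(15633 + V(-144, -168)) = (-1893 + 43367)*(15633 - 7) = 41474*15626 = 648072724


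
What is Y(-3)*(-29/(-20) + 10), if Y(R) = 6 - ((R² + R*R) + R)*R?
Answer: 11679/20 ≈ 583.95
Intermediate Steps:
Y(R) = 6 - R*(R + 2*R²) (Y(R) = 6 - ((R² + R²) + R)*R = 6 - (2*R² + R)*R = 6 - (R + 2*R²)*R = 6 - R*(R + 2*R²))
Y(-3)*(-29/(-20) + 10) = (6 - 1*(-3)² - 2*(-3)³)*(-29/(-20) + 10) = (6 - 1*9 - 2*(-27))*(-29*(-1/20) + 10) = (6 - 9 + 54)*(29/20 + 10) = 51*(229/20) = 11679/20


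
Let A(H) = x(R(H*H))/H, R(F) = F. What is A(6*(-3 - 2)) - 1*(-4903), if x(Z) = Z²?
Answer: -22097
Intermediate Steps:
A(H) = H³ (A(H) = (H*H)²/H = (H²)²/H = H⁴/H = H³)
A(6*(-3 - 2)) - 1*(-4903) = (6*(-3 - 2))³ - 1*(-4903) = (6*(-5))³ + 4903 = (-30)³ + 4903 = -27000 + 4903 = -22097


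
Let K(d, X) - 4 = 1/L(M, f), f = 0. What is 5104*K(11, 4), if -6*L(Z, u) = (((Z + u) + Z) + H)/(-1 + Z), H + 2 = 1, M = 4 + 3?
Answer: 81664/13 ≈ 6281.8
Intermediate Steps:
M = 7
H = -1 (H = -2 + 1 = -1)
L(Z, u) = -(-1 + u + 2*Z)/(6*(-1 + Z)) (L(Z, u) = -(((Z + u) + Z) - 1)/(6*(-1 + Z)) = -((u + 2*Z) - 1)/(6*(-1 + Z)) = -(-1 + u + 2*Z)/(6*(-1 + Z)))
K(d, X) = 16/13 (K(d, X) = 4 + 1/((1 - 1*0 - 2*7)/(6*(-1 + 7))) = 4 + 1/((⅙)*(1 + 0 - 14)/6) = 4 + 1/((⅙)*(⅙)*(-13)) = 4 + 1/(-13/36) = 4 - 36/13 = 16/13)
5104*K(11, 4) = 5104*(16/13) = 81664/13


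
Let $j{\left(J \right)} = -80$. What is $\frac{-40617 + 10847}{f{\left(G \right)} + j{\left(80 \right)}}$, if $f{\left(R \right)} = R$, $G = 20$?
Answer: $\frac{2977}{6} \approx 496.17$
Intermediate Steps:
$\frac{-40617 + 10847}{f{\left(G \right)} + j{\left(80 \right)}} = \frac{-40617 + 10847}{20 - 80} = - \frac{29770}{-60} = \left(-29770\right) \left(- \frac{1}{60}\right) = \frac{2977}{6}$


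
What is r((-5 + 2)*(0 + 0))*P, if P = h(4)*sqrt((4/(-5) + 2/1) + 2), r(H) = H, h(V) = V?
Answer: 0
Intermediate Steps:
P = 16*sqrt(5)/5 (P = 4*sqrt((4/(-5) + 2/1) + 2) = 4*sqrt((4*(-1/5) + 2*1) + 2) = 4*sqrt((-4/5 + 2) + 2) = 4*sqrt(6/5 + 2) = 4*sqrt(16/5) = 4*(4*sqrt(5)/5) = 16*sqrt(5)/5 ≈ 7.1554)
r((-5 + 2)*(0 + 0))*P = ((-5 + 2)*(0 + 0))*(16*sqrt(5)/5) = (-3*0)*(16*sqrt(5)/5) = 0*(16*sqrt(5)/5) = 0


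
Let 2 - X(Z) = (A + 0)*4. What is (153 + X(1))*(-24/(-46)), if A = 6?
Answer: 1572/23 ≈ 68.348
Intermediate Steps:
X(Z) = -22 (X(Z) = 2 - (6 + 0)*4 = 2 - 6*4 = 2 - 1*24 = 2 - 24 = -22)
(153 + X(1))*(-24/(-46)) = (153 - 22)*(-24/(-46)) = 131*(-24*(-1/46)) = 131*(12/23) = 1572/23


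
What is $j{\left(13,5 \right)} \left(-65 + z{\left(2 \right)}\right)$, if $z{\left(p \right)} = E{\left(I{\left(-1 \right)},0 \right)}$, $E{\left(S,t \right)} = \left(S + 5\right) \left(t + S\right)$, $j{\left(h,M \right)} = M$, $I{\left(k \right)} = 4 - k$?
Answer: $-75$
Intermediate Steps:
$E{\left(S,t \right)} = \left(5 + S\right) \left(S + t\right)$
$z{\left(p \right)} = 50$ ($z{\left(p \right)} = \left(4 - -1\right)^{2} + 5 \left(4 - -1\right) + 5 \cdot 0 + \left(4 - -1\right) 0 = \left(4 + 1\right)^{2} + 5 \left(4 + 1\right) + 0 + \left(4 + 1\right) 0 = 5^{2} + 5 \cdot 5 + 0 + 5 \cdot 0 = 25 + 25 + 0 + 0 = 50$)
$j{\left(13,5 \right)} \left(-65 + z{\left(2 \right)}\right) = 5 \left(-65 + 50\right) = 5 \left(-15\right) = -75$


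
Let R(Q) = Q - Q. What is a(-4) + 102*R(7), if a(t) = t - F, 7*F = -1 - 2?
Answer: -25/7 ≈ -3.5714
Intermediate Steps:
F = -3/7 (F = (-1 - 2)/7 = (⅐)*(-3) = -3/7 ≈ -0.42857)
R(Q) = 0
a(t) = 3/7 + t (a(t) = t - 1*(-3/7) = t + 3/7 = 3/7 + t)
a(-4) + 102*R(7) = (3/7 - 4) + 102*0 = -25/7 + 0 = -25/7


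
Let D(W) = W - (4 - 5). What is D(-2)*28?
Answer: -28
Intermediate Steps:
D(W) = 1 + W (D(W) = W - 1*(-1) = W + 1 = 1 + W)
D(-2)*28 = (1 - 2)*28 = -1*28 = -28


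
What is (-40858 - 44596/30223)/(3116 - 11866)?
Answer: 123489593/26445125 ≈ 4.6697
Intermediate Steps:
(-40858 - 44596/30223)/(3116 - 11866) = (-40858 - 44596*1/30223)/(-8750) = (-40858 - 44596/30223)*(-1/8750) = -1234895930/30223*(-1/8750) = 123489593/26445125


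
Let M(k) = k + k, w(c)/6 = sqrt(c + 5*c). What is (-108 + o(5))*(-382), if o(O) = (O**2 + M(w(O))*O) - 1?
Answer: 32088 - 22920*sqrt(30) ≈ -93450.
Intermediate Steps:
w(c) = 6*sqrt(6)*sqrt(c) (w(c) = 6*sqrt(c + 5*c) = 6*sqrt(6*c) = 6*(sqrt(6)*sqrt(c)) = 6*sqrt(6)*sqrt(c))
M(k) = 2*k
o(O) = -1 + O**2 + 12*sqrt(6)*O**(3/2) (o(O) = (O**2 + (2*(6*sqrt(6)*sqrt(O)))*O) - 1 = (O**2 + (12*sqrt(6)*sqrt(O))*O) - 1 = (O**2 + 12*sqrt(6)*O**(3/2)) - 1 = -1 + O**2 + 12*sqrt(6)*O**(3/2))
(-108 + o(5))*(-382) = (-108 + (-1 + 5**2 + 12*sqrt(6)*5**(3/2)))*(-382) = (-108 + (-1 + 25 + 12*sqrt(6)*(5*sqrt(5))))*(-382) = (-108 + (-1 + 25 + 60*sqrt(30)))*(-382) = (-108 + (24 + 60*sqrt(30)))*(-382) = (-84 + 60*sqrt(30))*(-382) = 32088 - 22920*sqrt(30)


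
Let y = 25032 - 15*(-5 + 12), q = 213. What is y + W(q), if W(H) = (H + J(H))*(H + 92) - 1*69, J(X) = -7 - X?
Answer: 22723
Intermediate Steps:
W(H) = -713 - 7*H (W(H) = (H + (-7 - H))*(H + 92) - 1*69 = -7*(92 + H) - 69 = (-644 - 7*H) - 69 = -713 - 7*H)
y = 24927 (y = 25032 - 15*7 = 25032 - 1*105 = 25032 - 105 = 24927)
y + W(q) = 24927 + (-713 - 7*213) = 24927 + (-713 - 1491) = 24927 - 2204 = 22723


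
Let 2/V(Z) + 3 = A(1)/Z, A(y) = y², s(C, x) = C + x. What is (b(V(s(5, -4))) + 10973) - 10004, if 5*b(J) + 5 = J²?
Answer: 4841/5 ≈ 968.20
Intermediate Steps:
V(Z) = 2/(-3 + 1/Z) (V(Z) = 2/(-3 + 1²/Z) = 2/(-3 + 1/Z))
b(J) = -1 + J²/5
(b(V(s(5, -4))) + 10973) - 10004 = ((-1 + (-2*(5 - 4)/(-1 + 3*(5 - 4)))²/5) + 10973) - 10004 = ((-1 + (-2*1/(-1 + 3*1))²/5) + 10973) - 10004 = ((-1 + (-2*1/(-1 + 3))²/5) + 10973) - 10004 = ((-1 + (-2*1/2)²/5) + 10973) - 10004 = ((-1 + (-2*1*½)²/5) + 10973) - 10004 = ((-1 + (⅕)*(-1)²) + 10973) - 10004 = ((-1 + (⅕)*1) + 10973) - 10004 = ((-1 + ⅕) + 10973) - 10004 = (-⅘ + 10973) - 10004 = 54861/5 - 10004 = 4841/5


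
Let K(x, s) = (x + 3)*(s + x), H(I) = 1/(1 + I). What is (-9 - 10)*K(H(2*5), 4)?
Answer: -29070/121 ≈ -240.25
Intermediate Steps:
K(x, s) = (3 + x)*(s + x)
(-9 - 10)*K(H(2*5), 4) = (-9 - 10)*((1/(1 + 2*5))² + 3*4 + 3/(1 + 2*5) + 4/(1 + 2*5)) = -19*((1/(1 + 10))² + 12 + 3/(1 + 10) + 4/(1 + 10)) = -19*((1/11)² + 12 + 3/11 + 4/11) = -19*((1/11)² + 12 + 3*(1/11) + 4*(1/11)) = -19*(1/121 + 12 + 3/11 + 4/11) = -19*1530/121 = -29070/121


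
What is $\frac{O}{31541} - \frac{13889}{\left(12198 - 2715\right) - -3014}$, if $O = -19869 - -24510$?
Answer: $- \frac{380074372}{394167877} \approx -0.96424$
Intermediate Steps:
$O = 4641$ ($O = -19869 + 24510 = 4641$)
$\frac{O}{31541} - \frac{13889}{\left(12198 - 2715\right) - -3014} = \frac{4641}{31541} - \frac{13889}{\left(12198 - 2715\right) - -3014} = 4641 \cdot \frac{1}{31541} - \frac{13889}{9483 + 3014} = \frac{4641}{31541} - \frac{13889}{12497} = - \frac{380074372}{394167877}$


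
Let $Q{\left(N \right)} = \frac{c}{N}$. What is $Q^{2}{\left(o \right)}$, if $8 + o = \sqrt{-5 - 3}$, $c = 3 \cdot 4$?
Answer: $\frac{36}{\left(4 - i \sqrt{2}\right)^{2}} \approx 1.5556 + 1.2571 i$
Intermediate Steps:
$c = 12$
$o = -8 + 2 i \sqrt{2}$ ($o = -8 + \sqrt{-5 - 3} = -8 + \sqrt{-8} = -8 + 2 i \sqrt{2} \approx -8.0 + 2.8284 i$)
$Q{\left(N \right)} = \frac{12}{N}$
$Q^{2}{\left(o \right)} = \left(\frac{12}{-8 + 2 i \sqrt{2}}\right)^{2} = \frac{144}{\left(-8 + 2 i \sqrt{2}\right)^{2}}$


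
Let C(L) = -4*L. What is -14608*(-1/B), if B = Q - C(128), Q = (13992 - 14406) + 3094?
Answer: 1826/399 ≈ 4.5764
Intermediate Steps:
Q = 2680 (Q = -414 + 3094 = 2680)
B = 3192 (B = 2680 - (-4)*128 = 2680 - 1*(-512) = 2680 + 512 = 3192)
-14608*(-1/B) = -14608/((-1*3192)) = -14608/(-3192) = -14608*(-1/3192) = 1826/399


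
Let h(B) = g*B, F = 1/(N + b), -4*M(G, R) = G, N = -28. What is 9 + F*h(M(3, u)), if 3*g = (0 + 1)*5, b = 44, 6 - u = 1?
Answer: 571/64 ≈ 8.9219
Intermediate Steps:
u = 5 (u = 6 - 1*1 = 6 - 1 = 5)
M(G, R) = -G/4
F = 1/16 (F = 1/(-28 + 44) = 1/16 ≈ 0.062500)
g = 5/3 (g = ((0 + 1)*5)/3 = (1*5)/3 = (⅓)*5 = 5/3 ≈ 1.6667)
h(B) = 5*B/3
9 + F*h(M(3, u)) = 9 + (5*(-¼*3)/3)/16 = 9 + ((5/3)*(-¾))/16 = 9 + (1/16)*(-5/4) = 9 - 5/64 = 571/64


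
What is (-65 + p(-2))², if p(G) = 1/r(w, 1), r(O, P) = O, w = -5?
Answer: 106276/25 ≈ 4251.0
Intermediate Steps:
p(G) = -⅕ (p(G) = 1/(-5) = -⅕)
(-65 + p(-2))² = (-65 - ⅕)² = (-326/5)² = 106276/25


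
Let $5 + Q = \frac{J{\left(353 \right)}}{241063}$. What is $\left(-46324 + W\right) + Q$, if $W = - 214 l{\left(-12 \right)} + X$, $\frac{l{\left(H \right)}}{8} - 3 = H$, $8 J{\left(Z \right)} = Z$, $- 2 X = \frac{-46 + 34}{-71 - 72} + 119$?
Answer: $- \frac{8543692119141}{275776072} \approx -30981.0$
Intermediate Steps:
$X = - \frac{17029}{286}$ ($X = - \frac{\frac{-46 + 34}{-71 - 72} + 119}{2} = - \frac{- \frac{12}{-143} + 119}{2} = - \frac{\left(-12\right) \left(- \frac{1}{143}\right) + 119}{2} = - \frac{\frac{12}{143} + 119}{2} = \left(- \frac{1}{2}\right) \frac{17029}{143} = - \frac{17029}{286} \approx -59.542$)
$J{\left(Z \right)} = \frac{Z}{8}$
$l{\left(H \right)} = 24 + 8 H$
$Q = - \frac{9642167}{1928504}$ ($Q = -5 + \frac{\frac{1}{8} \cdot 353}{241063} = -5 + \frac{353}{8} \cdot \frac{1}{241063} = -5 + \frac{353}{1928504} = - \frac{9642167}{1928504} \approx -4.9998$)
$W = \frac{4389659}{286}$ ($W = - 214 \left(24 + 8 \left(-12\right)\right) - \frac{17029}{286} = - 214 \left(24 - 96\right) - \frac{17029}{286} = \left(-214\right) \left(-72\right) - \frac{17029}{286} = 15408 - \frac{17029}{286} = \frac{4389659}{286} \approx 15348.0$)
$\left(-46324 + W\right) + Q = \left(-46324 + \frac{4389659}{286}\right) - \frac{9642167}{1928504} = - \frac{8859005}{286} - \frac{9642167}{1928504} = - \frac{8543692119141}{275776072}$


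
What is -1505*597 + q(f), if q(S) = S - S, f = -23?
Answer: -898485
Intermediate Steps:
q(S) = 0
-1505*597 + q(f) = -1505*597 + 0 = -898485 + 0 = -898485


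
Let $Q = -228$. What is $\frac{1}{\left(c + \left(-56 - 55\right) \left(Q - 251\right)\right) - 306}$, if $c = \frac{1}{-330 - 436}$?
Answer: $\frac{766}{40493057} \approx 1.8917 \cdot 10^{-5}$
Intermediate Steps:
$c = - \frac{1}{766}$ ($c = \frac{1}{-766} = - \frac{1}{766} \approx -0.0013055$)
$\frac{1}{\left(c + \left(-56 - 55\right) \left(Q - 251\right)\right) - 306} = \frac{1}{\left(- \frac{1}{766} + \left(-56 - 55\right) \left(-228 - 251\right)\right) - 306} = \frac{1}{\left(- \frac{1}{766} - -53169\right) - 306} = \frac{1}{\left(- \frac{1}{766} + 53169\right) - 306} = \frac{1}{\frac{40727453}{766} - 306} = \frac{1}{\frac{40493057}{766}} = \frac{766}{40493057}$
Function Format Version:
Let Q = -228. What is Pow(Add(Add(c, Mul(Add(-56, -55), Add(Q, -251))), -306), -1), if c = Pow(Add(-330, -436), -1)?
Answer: Rational(766, 40493057) ≈ 1.8917e-5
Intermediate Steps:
c = Rational(-1, 766) (c = Pow(-766, -1) = Rational(-1, 766) ≈ -0.0013055)
Pow(Add(Add(c, Mul(Add(-56, -55), Add(Q, -251))), -306), -1) = Pow(Add(Add(Rational(-1, 766), Mul(Add(-56, -55), Add(-228, -251))), -306), -1) = Pow(Add(Add(Rational(-1, 766), Mul(-111, -479)), -306), -1) = Pow(Add(Add(Rational(-1, 766), 53169), -306), -1) = Pow(Add(Rational(40727453, 766), -306), -1) = Pow(Rational(40493057, 766), -1) = Rational(766, 40493057)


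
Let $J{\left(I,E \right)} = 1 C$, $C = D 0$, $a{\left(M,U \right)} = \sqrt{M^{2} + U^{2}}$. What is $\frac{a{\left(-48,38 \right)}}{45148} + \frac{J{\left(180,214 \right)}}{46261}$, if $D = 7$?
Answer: $\frac{\sqrt{937}}{22574} \approx 0.001356$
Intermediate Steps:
$C = 0$ ($C = 7 \cdot 0 = 0$)
$J{\left(I,E \right)} = 0$ ($J{\left(I,E \right)} = 1 \cdot 0 = 0$)
$\frac{a{\left(-48,38 \right)}}{45148} + \frac{J{\left(180,214 \right)}}{46261} = \frac{\sqrt{\left(-48\right)^{2} + 38^{2}}}{45148} + \frac{0}{46261} = \sqrt{2304 + 1444} \cdot \frac{1}{45148} + 0 \cdot \frac{1}{46261} = \sqrt{3748} \cdot \frac{1}{45148} + 0 = 2 \sqrt{937} \cdot \frac{1}{45148} + 0 = \frac{\sqrt{937}}{22574} + 0 = \frac{\sqrt{937}}{22574}$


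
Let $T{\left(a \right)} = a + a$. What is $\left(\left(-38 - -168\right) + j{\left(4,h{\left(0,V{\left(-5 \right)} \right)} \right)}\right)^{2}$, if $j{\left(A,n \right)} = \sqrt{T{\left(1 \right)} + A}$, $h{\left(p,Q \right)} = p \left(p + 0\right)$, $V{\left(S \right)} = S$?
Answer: $\left(130 + \sqrt{6}\right)^{2} \approx 17543.0$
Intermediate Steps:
$h{\left(p,Q \right)} = p^{2}$ ($h{\left(p,Q \right)} = p p = p^{2}$)
$T{\left(a \right)} = 2 a$
$j{\left(A,n \right)} = \sqrt{2 + A}$ ($j{\left(A,n \right)} = \sqrt{2 \cdot 1 + A} = \sqrt{2 + A}$)
$\left(\left(-38 - -168\right) + j{\left(4,h{\left(0,V{\left(-5 \right)} \right)} \right)}\right)^{2} = \left(\left(-38 - -168\right) + \sqrt{2 + 4}\right)^{2} = \left(\left(-38 + 168\right) + \sqrt{6}\right)^{2} = \left(130 + \sqrt{6}\right)^{2}$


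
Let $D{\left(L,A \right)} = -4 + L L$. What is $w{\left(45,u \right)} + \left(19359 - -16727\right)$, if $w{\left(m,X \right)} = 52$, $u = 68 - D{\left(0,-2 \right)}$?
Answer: $36138$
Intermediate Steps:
$D{\left(L,A \right)} = -4 + L^{2}$
$u = 72$ ($u = 68 - \left(-4 + 0^{2}\right) = 68 - \left(-4 + 0\right) = 68 - -4 = 68 + 4 = 72$)
$w{\left(45,u \right)} + \left(19359 - -16727\right) = 52 + \left(19359 - -16727\right) = 52 + \left(19359 + 16727\right) = 52 + 36086 = 36138$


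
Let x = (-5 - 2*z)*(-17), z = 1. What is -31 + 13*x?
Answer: 1516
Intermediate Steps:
x = 119 (x = (-5 - 2*1)*(-17) = (-5 - 2)*(-17) = -7*(-17) = 119)
-31 + 13*x = -31 + 13*119 = -31 + 1547 = 1516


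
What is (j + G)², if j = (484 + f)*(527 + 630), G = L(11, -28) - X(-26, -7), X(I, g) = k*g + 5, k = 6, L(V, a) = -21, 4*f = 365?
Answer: 7087953107041/16 ≈ 4.4300e+11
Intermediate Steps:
f = 365/4 (f = (¼)*365 = 365/4 ≈ 91.250)
X(I, g) = 5 + 6*g (X(I, g) = 6*g + 5 = 5 + 6*g)
G = 16 (G = -21 - (5 + 6*(-7)) = -21 - (5 - 42) = -21 - 1*(-37) = -21 + 37 = 16)
j = 2662257/4 (j = (484 + 365/4)*(527 + 630) = (2301/4)*1157 = 2662257/4 ≈ 6.6556e+5)
(j + G)² = (2662257/4 + 16)² = (2662321/4)² = 7087953107041/16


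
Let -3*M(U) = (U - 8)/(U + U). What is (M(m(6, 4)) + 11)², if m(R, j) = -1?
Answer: 361/4 ≈ 90.250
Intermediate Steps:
M(U) = -(-8 + U)/(6*U) (M(U) = -(U - 8)/(3*(U + U)) = -(-8 + U)/(3*(2*U)) = -(-8 + U)*1/(2*U)/3 = -(-8 + U)/(6*U))
(M(m(6, 4)) + 11)² = ((⅙)*(8 - 1*(-1))/(-1) + 11)² = ((⅙)*(-1)*(8 + 1) + 11)² = ((⅙)*(-1)*9 + 11)² = (-3/2 + 11)² = (19/2)² = 361/4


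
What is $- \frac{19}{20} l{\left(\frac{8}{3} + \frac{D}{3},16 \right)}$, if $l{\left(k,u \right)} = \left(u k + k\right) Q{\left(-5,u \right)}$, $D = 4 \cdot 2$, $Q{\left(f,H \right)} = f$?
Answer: $\frac{1292}{3} \approx 430.67$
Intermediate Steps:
$D = 8$
$l{\left(k,u \right)} = - 5 k - 5 k u$ ($l{\left(k,u \right)} = \left(u k + k\right) \left(-5\right) = \left(k u + k\right) \left(-5\right) = \left(k + k u\right) \left(-5\right) = - 5 k - 5 k u$)
$- \frac{19}{20} l{\left(\frac{8}{3} + \frac{D}{3},16 \right)} = - \frac{19}{20} \left(- 5 \left(\frac{8}{3} + \frac{8}{3}\right) \left(1 + 16\right)\right) = \left(-19\right) \frac{1}{20} \left(\left(-5\right) \left(8 \cdot \frac{1}{3} + 8 \cdot \frac{1}{3}\right) 17\right) = - \frac{19 \left(\left(-5\right) \left(\frac{8}{3} + \frac{8}{3}\right) 17\right)}{20} = - \frac{19 \left(\left(-5\right) \frac{16}{3} \cdot 17\right)}{20} = \left(- \frac{19}{20}\right) \left(- \frac{1360}{3}\right) = \frac{1292}{3}$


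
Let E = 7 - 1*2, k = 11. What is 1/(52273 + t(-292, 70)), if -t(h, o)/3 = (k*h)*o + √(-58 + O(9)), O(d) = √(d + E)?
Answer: 1/(726793 - 3*I*√(58 - √14)) ≈ 1.3759e-6 + 4.2e-11*I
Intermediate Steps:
E = 5 (E = 7 - 2 = 5)
O(d) = √(5 + d) (O(d) = √(d + 5) = √(5 + d))
t(h, o) = -3*√(-58 + √14) - 33*h*o (t(h, o) = -3*((11*h)*o + √(-58 + √(5 + 9))) = -3*(11*h*o + √(-58 + √14)) = -3*(√(-58 + √14) + 11*h*o) = -3*√(-58 + √14) - 33*h*o)
1/(52273 + t(-292, 70)) = 1/(52273 + (-33*(-292)*70 - 3*I*√(58 - √14))) = 1/(52273 + (674520 - 3*I*√(58 - √14))) = 1/(726793 - 3*I*√(58 - √14))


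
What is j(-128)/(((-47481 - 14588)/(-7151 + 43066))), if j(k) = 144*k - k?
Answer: 657388160/62069 ≈ 10591.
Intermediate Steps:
j(k) = 143*k
j(-128)/(((-47481 - 14588)/(-7151 + 43066))) = (143*(-128))/(((-47481 - 14588)/(-7151 + 43066))) = -18304/((-62069/35915)) = -18304/((-62069*1/35915)) = -18304/(-62069/35915) = -18304*(-35915/62069) = 657388160/62069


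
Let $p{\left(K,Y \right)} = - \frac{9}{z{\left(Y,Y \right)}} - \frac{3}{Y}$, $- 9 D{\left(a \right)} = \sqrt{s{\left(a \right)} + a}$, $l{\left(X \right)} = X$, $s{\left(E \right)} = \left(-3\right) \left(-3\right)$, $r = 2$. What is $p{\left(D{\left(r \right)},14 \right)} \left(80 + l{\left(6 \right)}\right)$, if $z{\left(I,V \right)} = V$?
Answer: $- \frac{516}{7} \approx -73.714$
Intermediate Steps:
$s{\left(E \right)} = 9$
$D{\left(a \right)} = - \frac{\sqrt{9 + a}}{9}$
$p{\left(K,Y \right)} = - \frac{12}{Y}$ ($p{\left(K,Y \right)} = - \frac{9}{Y} - \frac{3}{Y} = - \frac{12}{Y}$)
$p{\left(D{\left(r \right)},14 \right)} \left(80 + l{\left(6 \right)}\right) = - \frac{12}{14} \left(80 + 6\right) = \left(-12\right) \frac{1}{14} \cdot 86 = \left(- \frac{6}{7}\right) 86 = - \frac{516}{7}$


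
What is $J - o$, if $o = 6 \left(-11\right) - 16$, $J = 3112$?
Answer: $3194$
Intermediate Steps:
$o = -82$ ($o = -66 - 16 = -82$)
$J - o = 3112 - -82 = 3112 + 82 = 3194$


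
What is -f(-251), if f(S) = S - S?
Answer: 0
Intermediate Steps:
f(S) = 0
-f(-251) = -1*0 = 0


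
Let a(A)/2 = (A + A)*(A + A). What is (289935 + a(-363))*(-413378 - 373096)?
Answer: -1057089479238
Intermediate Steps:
a(A) = 8*A² (a(A) = 2*((A + A)*(A + A)) = 2*((2*A)*(2*A)) = 2*(4*A²) = 8*A²)
(289935 + a(-363))*(-413378 - 373096) = (289935 + 8*(-363)²)*(-413378 - 373096) = (289935 + 8*131769)*(-786474) = (289935 + 1054152)*(-786474) = 1344087*(-786474) = -1057089479238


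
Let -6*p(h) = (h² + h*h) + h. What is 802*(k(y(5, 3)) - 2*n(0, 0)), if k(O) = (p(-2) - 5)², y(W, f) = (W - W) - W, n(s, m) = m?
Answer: 28872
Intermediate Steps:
p(h) = -h²/3 - h/6 (p(h) = -((h² + h*h) + h)/6 = -((h² + h²) + h)/6 = -(2*h² + h)/6 = -(h + 2*h²)/6 = -h²/3 - h/6)
y(W, f) = -W (y(W, f) = 0 - W = -W)
k(O) = 36 (k(O) = (-⅙*(-2)*(1 + 2*(-2)) - 5)² = (-⅙*(-2)*(1 - 4) - 5)² = (-⅙*(-2)*(-3) - 5)² = (-1 - 5)² = (-6)² = 36)
802*(k(y(5, 3)) - 2*n(0, 0)) = 802*(36 - 2*0) = 802*(36 + 0) = 802*36 = 28872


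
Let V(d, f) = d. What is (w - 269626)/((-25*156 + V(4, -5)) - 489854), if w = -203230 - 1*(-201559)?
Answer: 271297/493750 ≈ 0.54946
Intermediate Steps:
w = -1671 (w = -203230 + 201559 = -1671)
(w - 269626)/((-25*156 + V(4, -5)) - 489854) = (-1671 - 269626)/((-25*156 + 4) - 489854) = -271297/((-3900 + 4) - 489854) = -271297/(-3896 - 489854) = -271297/(-493750) = -271297*(-1/493750) = 271297/493750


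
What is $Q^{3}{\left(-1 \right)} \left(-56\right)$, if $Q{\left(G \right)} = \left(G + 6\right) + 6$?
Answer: $-74536$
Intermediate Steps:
$Q{\left(G \right)} = 12 + G$ ($Q{\left(G \right)} = \left(6 + G\right) + 6 = 12 + G$)
$Q^{3}{\left(-1 \right)} \left(-56\right) = \left(12 - 1\right)^{3} \left(-56\right) = 11^{3} \left(-56\right) = 1331 \left(-56\right) = -74536$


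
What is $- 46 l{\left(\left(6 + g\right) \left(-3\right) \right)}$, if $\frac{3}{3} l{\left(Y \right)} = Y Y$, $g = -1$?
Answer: $-10350$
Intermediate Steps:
$l{\left(Y \right)} = Y^{2}$ ($l{\left(Y \right)} = Y Y = Y^{2}$)
$- 46 l{\left(\left(6 + g\right) \left(-3\right) \right)} = - 46 \left(\left(6 - 1\right) \left(-3\right)\right)^{2} = - 46 \left(5 \left(-3\right)\right)^{2} = - 46 \left(-15\right)^{2} = \left(-46\right) 225 = -10350$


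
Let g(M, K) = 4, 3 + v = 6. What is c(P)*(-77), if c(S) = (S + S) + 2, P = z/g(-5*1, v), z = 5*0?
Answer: -154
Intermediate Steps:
v = 3 (v = -3 + 6 = 3)
z = 0
P = 0 (P = 0/4 = 0*(¼) = 0)
c(S) = 2 + 2*S (c(S) = 2*S + 2 = 2 + 2*S)
c(P)*(-77) = (2 + 2*0)*(-77) = (2 + 0)*(-77) = 2*(-77) = -154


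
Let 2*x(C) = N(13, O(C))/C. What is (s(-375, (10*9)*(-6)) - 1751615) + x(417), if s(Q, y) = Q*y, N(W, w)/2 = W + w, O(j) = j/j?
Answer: -645980941/417 ≈ -1.5491e+6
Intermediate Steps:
O(j) = 1
N(W, w) = 2*W + 2*w (N(W, w) = 2*(W + w) = 2*W + 2*w)
x(C) = 14/C (x(C) = ((2*13 + 2*1)/C)/2 = ((26 + 2)/C)/2 = (28/C)/2 = 14/C)
(s(-375, (10*9)*(-6)) - 1751615) + x(417) = (-375*10*9*(-6) - 1751615) + 14/417 = (-33750*(-6) - 1751615) + 14*(1/417) = (-375*(-540) - 1751615) + 14/417 = (202500 - 1751615) + 14/417 = -1549115 + 14/417 = -645980941/417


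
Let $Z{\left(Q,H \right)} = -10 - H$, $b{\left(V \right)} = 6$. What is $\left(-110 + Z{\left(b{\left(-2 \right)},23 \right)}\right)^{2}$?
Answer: $20449$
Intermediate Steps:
$\left(-110 + Z{\left(b{\left(-2 \right)},23 \right)}\right)^{2} = \left(-110 - 33\right)^{2} = \left(-143\right)^{2} = 20449$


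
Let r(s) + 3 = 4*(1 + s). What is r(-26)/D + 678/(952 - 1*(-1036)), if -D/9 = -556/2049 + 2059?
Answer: 4359973601/12579074970 ≈ 0.34661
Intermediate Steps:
r(s) = 1 + 4*s (r(s) = -3 + 4*(1 + s) = -3 + (4 + 4*s) = 1 + 4*s)
D = -12655005/683 (D = -9*(-556/2049 + 2059) = -9*4218335/2049 = -12655005/683 ≈ -18529.)
r(-26)/D + 678/(952 - 1*(-1036)) = (1 + 4*(-26))/(-12655005/683) + 678/(952 - 1*(-1036)) = (1 - 104)*(-683/12655005) + 678/(952 + 1036) = -103*(-683/12655005) + 678/1988 = 70349/12655005 + 678*(1/1988) = 70349/12655005 + 339/994 = 4359973601/12579074970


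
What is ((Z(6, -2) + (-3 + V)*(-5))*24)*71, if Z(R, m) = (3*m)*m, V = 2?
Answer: 28968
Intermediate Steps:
Z(R, m) = 3*m²
((Z(6, -2) + (-3 + V)*(-5))*24)*71 = ((3*(-2)² + (-3 + 2)*(-5))*24)*71 = ((3*4 - 1*(-5))*24)*71 = ((12 + 5)*24)*71 = (17*24)*71 = 408*71 = 28968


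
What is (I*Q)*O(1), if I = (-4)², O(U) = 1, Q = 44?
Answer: 704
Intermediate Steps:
I = 16
(I*Q)*O(1) = (16*44)*1 = 704*1 = 704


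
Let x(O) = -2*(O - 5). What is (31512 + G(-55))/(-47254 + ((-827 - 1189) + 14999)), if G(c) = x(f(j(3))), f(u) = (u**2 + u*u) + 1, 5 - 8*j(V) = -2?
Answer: -504271/548336 ≈ -0.91964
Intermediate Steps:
j(V) = 7/8 (j(V) = 5/8 - 1/8*(-2) = 5/8 + 1/4 = 7/8)
f(u) = 1 + 2*u**2 (f(u) = (u**2 + u**2) + 1 = 2*u**2 + 1 = 1 + 2*u**2)
x(O) = 10 - 2*O (x(O) = -2*(-5 + O) = 10 - 2*O)
G(c) = 79/16 (G(c) = 10 - 2*(1 + 2*(7/8)**2) = 10 - 2*(1 + 2*(49/64)) = 10 - 2*(1 + 49/32) = 10 - 2*81/32 = 10 - 81/16 = 79/16)
(31512 + G(-55))/(-47254 + ((-827 - 1189) + 14999)) = (31512 + 79/16)/(-47254 + ((-827 - 1189) + 14999)) = 504271/(16*(-47254 + (-2016 + 14999))) = 504271/(16*(-47254 + 12983)) = (504271/16)/(-34271) = (504271/16)*(-1/34271) = -504271/548336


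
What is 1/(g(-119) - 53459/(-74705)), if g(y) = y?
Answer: -74705/8836436 ≈ -0.0084542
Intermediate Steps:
1/(g(-119) - 53459/(-74705)) = 1/(-119 - 53459/(-74705)) = 1/(-119 - 53459*(-1/74705)) = 1/(-119 + 53459/74705) = 1/(-8836436/74705) = -74705/8836436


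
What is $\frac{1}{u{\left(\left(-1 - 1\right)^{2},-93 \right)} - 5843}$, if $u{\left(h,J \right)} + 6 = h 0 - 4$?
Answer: $- \frac{1}{5853} \approx -0.00017085$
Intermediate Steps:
$u{\left(h,J \right)} = -10$ ($u{\left(h,J \right)} = -6 + \left(h 0 - 4\right) = -6 + \left(0 - 4\right) = -6 - 4 = -10$)
$\frac{1}{u{\left(\left(-1 - 1\right)^{2},-93 \right)} - 5843} = \frac{1}{-10 - 5843} = \frac{1}{-5853} = - \frac{1}{5853}$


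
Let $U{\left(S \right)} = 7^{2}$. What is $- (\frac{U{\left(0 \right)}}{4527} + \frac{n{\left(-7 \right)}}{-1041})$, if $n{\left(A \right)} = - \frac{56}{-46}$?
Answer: $- \frac{348817}{36129987} \approx -0.0096545$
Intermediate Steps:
$U{\left(S \right)} = 49$
$n{\left(A \right)} = \frac{28}{23}$ ($n{\left(A \right)} = \left(-56\right) \left(- \frac{1}{46}\right) = \frac{28}{23}$)
$- (\frac{U{\left(0 \right)}}{4527} + \frac{n{\left(-7 \right)}}{-1041}) = - (\frac{49}{4527} + \frac{28}{23 \left(-1041\right)}) = - (49 \cdot \frac{1}{4527} + \frac{28}{23} \left(- \frac{1}{1041}\right)) = - (\frac{49}{4527} - \frac{28}{23943}) = \left(-1\right) \frac{348817}{36129987} = - \frac{348817}{36129987}$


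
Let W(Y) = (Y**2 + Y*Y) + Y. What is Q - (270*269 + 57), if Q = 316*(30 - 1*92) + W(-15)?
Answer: -91844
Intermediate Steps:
W(Y) = Y + 2*Y**2 (W(Y) = (Y**2 + Y**2) + Y = 2*Y**2 + Y = Y + 2*Y**2)
Q = -19157 (Q = 316*(30 - 1*92) - 15*(1 + 2*(-15)) = 316*(30 - 92) - 15*(1 - 30) = 316*(-62) - 15*(-29) = -19592 + 435 = -19157)
Q - (270*269 + 57) = -19157 - (270*269 + 57) = -19157 - (72630 + 57) = -19157 - 1*72687 = -19157 - 72687 = -91844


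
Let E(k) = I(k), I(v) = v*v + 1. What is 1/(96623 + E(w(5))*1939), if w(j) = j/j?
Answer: 1/100501 ≈ 9.9501e-6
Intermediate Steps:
I(v) = 1 + v² (I(v) = v² + 1 = 1 + v²)
w(j) = 1
E(k) = 1 + k²
1/(96623 + E(w(5))*1939) = 1/(96623 + (1 + 1²)*1939) = 1/(96623 + (1 + 1)*1939) = 1/(96623 + 2*1939) = 1/(96623 + 3878) = 1/100501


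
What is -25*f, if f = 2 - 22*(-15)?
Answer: -8300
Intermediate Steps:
f = 332 (f = 2 + 330 = 332)
-25*f = -25*332 = -8300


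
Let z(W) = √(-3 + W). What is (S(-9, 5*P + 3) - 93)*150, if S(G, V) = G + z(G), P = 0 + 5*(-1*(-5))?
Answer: -15300 + 300*I*√3 ≈ -15300.0 + 519.62*I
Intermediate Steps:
P = 25 (P = 0 + 5*5 = 0 + 25 = 25)
S(G, V) = G + √(-3 + G)
(S(-9, 5*P + 3) - 93)*150 = ((-9 + √(-3 - 9)) - 93)*150 = ((-9 + √(-12)) - 93)*150 = ((-9 + 2*I*√3) - 93)*150 = (-102 + 2*I*√3)*150 = -15300 + 300*I*√3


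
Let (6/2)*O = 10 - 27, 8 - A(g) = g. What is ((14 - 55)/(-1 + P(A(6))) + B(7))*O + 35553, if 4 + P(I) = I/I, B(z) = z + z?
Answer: 424987/12 ≈ 35416.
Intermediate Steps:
A(g) = 8 - g
B(z) = 2*z
P(I) = -3 (P(I) = -4 + I/I = -4 + 1 = -3)
O = -17/3 (O = (10 - 27)/3 = (1/3)*(-17) = -17/3 ≈ -5.6667)
((14 - 55)/(-1 + P(A(6))) + B(7))*O + 35553 = ((14 - 55)/(-1 - 3) + 2*7)*(-17/3) + 35553 = (-41/(-4) + 14)*(-17/3) + 35553 = (-41*(-1/4) + 14)*(-17/3) + 35553 = (41/4 + 14)*(-17/3) + 35553 = (97/4)*(-17/3) + 35553 = -1649/12 + 35553 = 424987/12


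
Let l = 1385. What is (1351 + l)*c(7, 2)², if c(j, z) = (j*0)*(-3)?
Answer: 0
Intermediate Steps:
c(j, z) = 0 (c(j, z) = 0*(-3) = 0)
(1351 + l)*c(7, 2)² = (1351 + 1385)*0² = 2736*0 = 0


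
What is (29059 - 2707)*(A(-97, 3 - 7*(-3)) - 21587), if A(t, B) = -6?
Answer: -569018736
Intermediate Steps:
(29059 - 2707)*(A(-97, 3 - 7*(-3)) - 21587) = (29059 - 2707)*(-6 - 21587) = 26352*(-21593) = -569018736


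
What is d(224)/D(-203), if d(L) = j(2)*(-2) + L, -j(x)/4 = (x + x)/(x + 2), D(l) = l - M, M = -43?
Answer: -29/20 ≈ -1.4500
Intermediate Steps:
D(l) = 43 + l (D(l) = l - 1*(-43) = l + 43 = 43 + l)
j(x) = -8*x/(2 + x) (j(x) = -4*(x + x)/(x + 2) = -4*2*x/(2 + x) = -8*x/(2 + x))
d(L) = 8 + L (d(L) = -8*2/(2 + 2)*(-2) + L = -8*2/4*(-2) + L = -8*2*1/4*(-2) + L = -4*(-2) + L = 8 + L)
d(224)/D(-203) = (8 + 224)/(43 - 203) = 232/(-160) = 232*(-1/160) = -29/20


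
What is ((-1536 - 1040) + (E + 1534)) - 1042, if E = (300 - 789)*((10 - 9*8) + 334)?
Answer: -135092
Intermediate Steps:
E = -133008 (E = -489*((10 - 72) + 334) = -489*(-62 + 334) = -489*272 = -133008)
((-1536 - 1040) + (E + 1534)) - 1042 = ((-1536 - 1040) + (-133008 + 1534)) - 1042 = (-2576 - 131474) - 1042 = -134050 - 1042 = -135092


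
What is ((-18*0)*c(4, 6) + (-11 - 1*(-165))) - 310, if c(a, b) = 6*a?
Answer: -156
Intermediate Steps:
((-18*0)*c(4, 6) + (-11 - 1*(-165))) - 310 = ((-18*0)*(6*4) + (-11 - 1*(-165))) - 310 = (0*24 + (-11 + 165)) - 310 = (0 + 154) - 310 = 154 - 310 = -156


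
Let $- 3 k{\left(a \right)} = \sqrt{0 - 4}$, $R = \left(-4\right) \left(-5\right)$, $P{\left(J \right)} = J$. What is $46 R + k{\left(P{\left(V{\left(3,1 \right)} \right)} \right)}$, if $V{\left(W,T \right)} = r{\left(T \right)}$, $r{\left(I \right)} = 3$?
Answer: $920 - \frac{2 i}{3} \approx 920.0 - 0.66667 i$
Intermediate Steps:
$V{\left(W,T \right)} = 3$
$R = 20$
$k{\left(a \right)} = - \frac{2 i}{3}$ ($k{\left(a \right)} = - \frac{\sqrt{0 - 4}}{3} = - \frac{\sqrt{-4}}{3} = - \frac{2 i}{3}$)
$46 R + k{\left(P{\left(V{\left(3,1 \right)} \right)} \right)} = 46 \cdot 20 - \frac{2 i}{3} = 920 - \frac{2 i}{3}$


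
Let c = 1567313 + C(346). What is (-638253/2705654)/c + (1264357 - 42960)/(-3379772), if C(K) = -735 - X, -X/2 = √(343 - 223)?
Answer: -72412795177265409387875/200375992085282565978646 + 91179*√30/237147348501949322 ≈ -0.36138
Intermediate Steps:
X = -4*√30 (X = -2*√(343 - 223) = -4*√30 ≈ -21.909)
C(K) = -735 + 4*√30 (C(K) = -735 - (-4)*√30 = -735 + 4*√30)
c = 1566578 + 4*√30 (c = 1567313 + (-735 + 4*√30) = 1566578 + 4*√30 ≈ 1.5666e+6)
(-638253/2705654)/c + (1264357 - 42960)/(-3379772) = (-638253/2705654)/(1566578 + 4*√30) + (1264357 - 42960)/(-3379772) = (-638253*1/2705654)/(1566578 + 4*√30) + 1221397*(-1/3379772) = -91179/(386522*(1566578 + 4*√30)) - 1221397/3379772 = -1221397/3379772 - 91179/(386522*(1566578 + 4*√30))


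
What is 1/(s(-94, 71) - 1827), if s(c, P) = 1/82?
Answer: -82/149813 ≈ -0.00054735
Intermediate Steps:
s(c, P) = 1/82
1/(s(-94, 71) - 1827) = 1/(1/82 - 1827) = 1/(-149813/82) = -82/149813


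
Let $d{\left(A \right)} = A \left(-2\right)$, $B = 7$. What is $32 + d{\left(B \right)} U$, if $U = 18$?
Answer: $-220$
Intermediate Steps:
$d{\left(A \right)} = - 2 A$
$32 + d{\left(B \right)} U = 32 + \left(-2\right) 7 \cdot 18 = 32 - 252 = -220$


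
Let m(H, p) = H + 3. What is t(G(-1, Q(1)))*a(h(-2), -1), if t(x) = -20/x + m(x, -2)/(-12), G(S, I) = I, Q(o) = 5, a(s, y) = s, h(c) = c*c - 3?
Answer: -14/3 ≈ -4.6667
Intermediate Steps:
h(c) = -3 + c² (h(c) = c² - 3 = -3 + c²)
m(H, p) = 3 + H
t(x) = -¼ - 20/x - x/12 (t(x) = -20/x + (3 + x)/(-12) = -20/x + (3 + x)*(-1/12) = -20/x + (-¼ - x/12) = -¼ - 20/x - x/12)
t(G(-1, Q(1)))*a(h(-2), -1) = ((1/12)*(-240 + 5*(-3 - 1*5))/5)*(-3 + (-2)²) = ((1/12)*(⅕)*(-240 + 5*(-3 - 5)))*(-3 + 4) = ((1/12)*(⅕)*(-240 + 5*(-8)))*1 = ((1/12)*(⅕)*(-240 - 40))*1 = ((1/12)*(⅕)*(-280))*1 = -14/3*1 = -14/3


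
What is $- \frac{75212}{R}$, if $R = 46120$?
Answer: $- \frac{18803}{11530} \approx -1.6308$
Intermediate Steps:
$- \frac{75212}{R} = - \frac{75212}{46120} = \left(-75212\right) \frac{1}{46120} = - \frac{18803}{11530}$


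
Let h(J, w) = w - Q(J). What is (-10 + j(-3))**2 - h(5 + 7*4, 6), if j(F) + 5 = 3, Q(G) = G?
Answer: 171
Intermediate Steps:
j(F) = -2 (j(F) = -5 + 3 = -2)
h(J, w) = w - J
(-10 + j(-3))**2 - h(5 + 7*4, 6) = (-10 - 2)**2 - (6 - (5 + 7*4)) = (-12)**2 - (6 - (5 + 28)) = 144 - (6 - 1*33) = 144 - (6 - 33) = 144 - 1*(-27) = 144 + 27 = 171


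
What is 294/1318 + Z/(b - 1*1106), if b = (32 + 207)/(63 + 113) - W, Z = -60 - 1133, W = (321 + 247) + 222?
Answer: 187387091/219748163 ≈ 0.85274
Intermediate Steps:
W = 790 (W = 568 + 222 = 790)
Z = -1193
b = -138801/176 (b = (32 + 207)/(63 + 113) - 1*790 = 239/176 - 790 = -138801/176 ≈ -788.64)
294/1318 + Z/(b - 1*1106) = 294/1318 - 1193/(-138801/176 - 1*1106) = 294*(1/1318) - 1193/(-138801/176 - 1106) = 147/659 - 1193/(-333457/176) = 147/659 - 1193*(-176/333457) = 147/659 + 209968/333457 = 187387091/219748163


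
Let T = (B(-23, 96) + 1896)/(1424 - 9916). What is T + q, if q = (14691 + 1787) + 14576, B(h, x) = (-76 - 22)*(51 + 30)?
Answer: 131858305/4246 ≈ 31055.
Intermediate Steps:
B(h, x) = -7938 (B(h, x) = -98*81 = -7938)
T = 3021/4246 (T = (-7938 + 1896)/(1424 - 9916) = -6042/(-8492) = -6042*(-1/8492) = 3021/4246 ≈ 0.71149)
q = 31054 (q = 16478 + 14576 = 31054)
T + q = 3021/4246 + 31054 = 131858305/4246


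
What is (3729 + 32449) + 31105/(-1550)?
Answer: 11208959/310 ≈ 36158.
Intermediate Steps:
(3729 + 32449) + 31105/(-1550) = 36178 + 31105*(-1/1550) = 36178 - 6221/310 = 11208959/310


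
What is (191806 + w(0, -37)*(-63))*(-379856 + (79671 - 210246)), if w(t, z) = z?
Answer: -99093543047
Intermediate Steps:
(191806 + w(0, -37)*(-63))*(-379856 + (79671 - 210246)) = (191806 - 37*(-63))*(-379856 + (79671 - 210246)) = (191806 + 2331)*(-379856 - 130575) = 194137*(-510431) = -99093543047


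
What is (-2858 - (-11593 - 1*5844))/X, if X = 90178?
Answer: 14579/90178 ≈ 0.16167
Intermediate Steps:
(-2858 - (-11593 - 1*5844))/X = (-2858 - (-11593 - 1*5844))/90178 = (-2858 - (-11593 - 5844))*(1/90178) = (-2858 - 1*(-17437))*(1/90178) = (-2858 + 17437)*(1/90178) = 14579*(1/90178) = 14579/90178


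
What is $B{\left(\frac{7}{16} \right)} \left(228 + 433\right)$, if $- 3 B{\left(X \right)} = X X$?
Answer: $- \frac{32389}{768} \approx -42.173$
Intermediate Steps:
$B{\left(X \right)} = - \frac{X^{2}}{3}$ ($B{\left(X \right)} = - \frac{X X}{3} = - \frac{X^{2}}{3}$)
$B{\left(\frac{7}{16} \right)} \left(228 + 433\right) = - \frac{\left(\frac{7}{16}\right)^{2}}{3} \left(228 + 433\right) = - \frac{\left(7 \cdot \frac{1}{16}\right)^{2}}{3} \cdot 661 = - \frac{\left(\frac{7}{16}\right)^{2}}{3} \cdot 661 = \left(- \frac{1}{3}\right) \frac{49}{256} \cdot 661 = \left(- \frac{49}{768}\right) 661 = - \frac{32389}{768}$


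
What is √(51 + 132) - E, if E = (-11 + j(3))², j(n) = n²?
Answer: -4 + √183 ≈ 9.5278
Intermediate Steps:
E = 4 (E = (-11 + 3²)² = (-11 + 9)² = (-2)² = 4)
√(51 + 132) - E = √(51 + 132) - 1*4 = √183 - 4 = -4 + √183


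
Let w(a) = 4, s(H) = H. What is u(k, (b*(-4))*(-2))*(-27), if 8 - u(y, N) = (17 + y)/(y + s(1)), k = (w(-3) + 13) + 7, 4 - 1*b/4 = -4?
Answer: -4293/25 ≈ -171.72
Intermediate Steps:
b = 32 (b = 16 - 4*(-4) = 16 + 16 = 32)
k = 24 (k = (4 + 13) + 7 = 17 + 7 = 24)
u(y, N) = 8 - (17 + y)/(1 + y) (u(y, N) = 8 - (17 + y)/(y + 1) = 8 - (17 + y)/(1 + y))
u(k, (b*(-4))*(-2))*(-27) = ((-9 + 7*24)/(1 + 24))*(-27) = ((-9 + 168)/25)*(-27) = ((1/25)*159)*(-27) = (159/25)*(-27) = -4293/25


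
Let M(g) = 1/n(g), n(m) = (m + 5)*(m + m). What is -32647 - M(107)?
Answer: -782483297/23968 ≈ -32647.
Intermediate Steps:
n(m) = 2*m*(5 + m) (n(m) = (5 + m)*(2*m) = 2*m*(5 + m))
M(g) = 1/(2*g*(5 + g))
-32647 - M(107) = -32647 - 1/(2*107*(5 + 107)) = -32647 - 1/(2*107*112) = -32647 - 1*1/23968 = -32647 - 1/23968 = -782483297/23968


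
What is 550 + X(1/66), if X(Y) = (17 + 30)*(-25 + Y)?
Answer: -41203/66 ≈ -624.29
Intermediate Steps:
X(Y) = -1175 + 47*Y (X(Y) = 47*(-25 + Y) = -1175 + 47*Y)
550 + X(1/66) = 550 + (-1175 + 47/66) = 550 - 77503/66 = -41203/66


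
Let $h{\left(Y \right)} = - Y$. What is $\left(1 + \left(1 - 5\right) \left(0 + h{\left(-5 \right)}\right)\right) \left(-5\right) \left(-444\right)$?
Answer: $-42180$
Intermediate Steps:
$\left(1 + \left(1 - 5\right) \left(0 + h{\left(-5 \right)}\right)\right) \left(-5\right) \left(-444\right) = \left(1 + \left(1 - 5\right) \left(0 - -5\right)\right) \left(-5\right) \left(-444\right) = \left(1 - 4 \left(0 + 5\right)\right) \left(-5\right) \left(-444\right) = \left(1 - 20\right) \left(-5\right) \left(-444\right) = \left(-19\right) \left(-5\right) \left(-444\right) = 95 \left(-444\right) = -42180$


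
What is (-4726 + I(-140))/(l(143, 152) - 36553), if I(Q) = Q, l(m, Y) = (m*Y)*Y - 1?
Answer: -811/544553 ≈ -0.0014893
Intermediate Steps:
l(m, Y) = -1 + m*Y**2 (l(m, Y) = (Y*m)*Y - 1 = m*Y**2 - 1 = -1 + m*Y**2)
(-4726 + I(-140))/(l(143, 152) - 36553) = (-4726 - 140)/((-1 + 143*152**2) - 36553) = -4866/((-1 + 143*23104) - 36553) = -4866/((-1 + 3303872) - 36553) = -4866/(3303871 - 36553) = -4866/3267318 = -4866*1/3267318 = -811/544553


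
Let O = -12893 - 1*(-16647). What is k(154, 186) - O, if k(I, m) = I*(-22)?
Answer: -7142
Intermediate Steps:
k(I, m) = -22*I
O = 3754 (O = -12893 + 16647 = 3754)
k(154, 186) - O = -22*154 - 1*3754 = -3388 - 3754 = -7142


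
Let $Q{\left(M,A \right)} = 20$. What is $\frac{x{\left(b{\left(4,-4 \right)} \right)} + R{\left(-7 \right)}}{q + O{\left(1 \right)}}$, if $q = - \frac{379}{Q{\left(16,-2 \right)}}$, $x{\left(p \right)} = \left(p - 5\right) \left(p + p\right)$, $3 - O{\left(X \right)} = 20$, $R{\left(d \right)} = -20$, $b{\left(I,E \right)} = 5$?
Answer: $\frac{400}{719} \approx 0.55633$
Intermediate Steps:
$O{\left(X \right)} = -17$ ($O{\left(X \right)} = 3 - 20 = -17$)
$x{\left(p \right)} = 2 p \left(-5 + p\right)$ ($x{\left(p \right)} = \left(-5 + p\right) 2 p = 2 p \left(-5 + p\right)$)
$q = - \frac{379}{20} \approx -18.95$
$\frac{x{\left(b{\left(4,-4 \right)} \right)} + R{\left(-7 \right)}}{q + O{\left(1 \right)}} = \frac{2 \cdot 5 \left(-5 + 5\right) - 20}{- \frac{379}{20} - 17} = \frac{2 \cdot 5 \cdot 0 - 20}{- \frac{719}{20}} = \left(0 - 20\right) \left(- \frac{20}{719}\right) = \left(-20\right) \left(- \frac{20}{719}\right) = \frac{400}{719}$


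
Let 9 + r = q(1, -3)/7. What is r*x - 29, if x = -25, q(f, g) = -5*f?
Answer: 1497/7 ≈ 213.86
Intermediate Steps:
r = -68/7 (r = -9 - 5*1/7 = -9 - 5/7 = -68/7 ≈ -9.7143)
r*x - 29 = -68/7*(-25) - 29 = 1700/7 - 29 = 1497/7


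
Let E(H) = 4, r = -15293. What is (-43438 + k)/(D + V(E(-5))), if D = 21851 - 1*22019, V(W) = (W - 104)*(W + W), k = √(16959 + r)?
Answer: 21719/484 - 7*√34/968 ≈ 44.832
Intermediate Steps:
k = 7*√34 (k = √(16959 - 15293) = √1666 = 7*√34 ≈ 40.817)
V(W) = 2*W*(-104 + W) (V(W) = (-104 + W)*(2*W) = 2*W*(-104 + W))
D = -168 (D = 21851 - 22019 = -168)
(-43438 + k)/(D + V(E(-5))) = (-43438 + 7*√34)/(-168 + 2*4*(-104 + 4)) = (-43438 + 7*√34)/(-168 + 2*4*(-100)) = (-43438 + 7*√34)/(-168 - 800) = (-43438 + 7*√34)/(-968) = (-43438 + 7*√34)*(-1/968) = 21719/484 - 7*√34/968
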